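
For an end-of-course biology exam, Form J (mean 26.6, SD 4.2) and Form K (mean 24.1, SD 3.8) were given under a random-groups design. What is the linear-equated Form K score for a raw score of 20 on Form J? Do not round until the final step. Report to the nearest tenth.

18.1

Linear equating: y = (SD_Y/SD_X)(x − M_X) + M_Y
y = (3.8/4.2)(20 − 26.6) + 24.1
y = 0.904762 × -6.6 + 24.1 = -5.9714 + 24.1 = 18.1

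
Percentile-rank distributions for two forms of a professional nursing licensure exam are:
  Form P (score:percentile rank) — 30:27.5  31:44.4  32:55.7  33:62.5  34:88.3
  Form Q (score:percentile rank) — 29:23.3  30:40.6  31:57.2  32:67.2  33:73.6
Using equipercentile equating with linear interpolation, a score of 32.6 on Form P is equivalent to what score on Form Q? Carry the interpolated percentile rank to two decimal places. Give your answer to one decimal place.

31.3

PR of 32.6 on Form P: 55.7 + (32.6 − 32)/(33 − 32) × (62.5 − 55.7) = 59.78
On Form Q, PR 59.78 falls between score 31 (PR 57.2) and 32 (PR 67.2).
Interpolate: 31 + (59.78 − 57.2)/(67.2 − 57.2) × (32 − 31) = 31.3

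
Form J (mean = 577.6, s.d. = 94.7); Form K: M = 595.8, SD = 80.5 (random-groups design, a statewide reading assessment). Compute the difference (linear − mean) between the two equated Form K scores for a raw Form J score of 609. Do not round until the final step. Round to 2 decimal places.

-4.71

Mean-equated: 609 + (595.8 − 577.6) = 627.20
Linear-equated: (80.5/94.7)(609 − 577.6) + 595.8 = 622.492
Difference = 622.492 − 627.20 = -4.71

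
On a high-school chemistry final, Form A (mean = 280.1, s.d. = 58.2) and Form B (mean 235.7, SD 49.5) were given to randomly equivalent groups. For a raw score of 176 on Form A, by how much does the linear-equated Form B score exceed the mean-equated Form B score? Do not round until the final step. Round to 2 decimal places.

15.56

Mean-equated: 176 + (235.7 − 280.1) = 131.60
Linear-equated: (49.5/58.2)(176 − 280.1) + 235.7 = 147.161
Difference = 147.161 − 131.60 = 15.56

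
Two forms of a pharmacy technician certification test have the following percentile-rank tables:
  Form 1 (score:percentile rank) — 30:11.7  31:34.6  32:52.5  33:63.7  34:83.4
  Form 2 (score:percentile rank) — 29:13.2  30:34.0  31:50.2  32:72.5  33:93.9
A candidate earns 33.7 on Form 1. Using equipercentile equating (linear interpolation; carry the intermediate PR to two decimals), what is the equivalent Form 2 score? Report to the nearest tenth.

PR of 33.7 on Form 1: 63.7 + (33.7 − 33)/(34 − 33) × (83.4 − 63.7) = 77.49
On Form 2, PR 77.49 falls between score 32 (PR 72.5) and 33 (PR 93.9).
Interpolate: 32 + (77.49 − 72.5)/(93.9 − 72.5) × (33 − 32) = 32.2

32.2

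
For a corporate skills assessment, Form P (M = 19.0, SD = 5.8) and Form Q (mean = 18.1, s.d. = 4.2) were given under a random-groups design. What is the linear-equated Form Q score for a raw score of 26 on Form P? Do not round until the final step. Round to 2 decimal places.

23.17

Linear equating: y = (SD_Y/SD_X)(x − M_X) + M_Y
y = (4.2/5.8)(26 − 19.0) + 18.1
y = 0.724138 × 7.0 + 18.1 = 5.0690 + 18.1 = 23.17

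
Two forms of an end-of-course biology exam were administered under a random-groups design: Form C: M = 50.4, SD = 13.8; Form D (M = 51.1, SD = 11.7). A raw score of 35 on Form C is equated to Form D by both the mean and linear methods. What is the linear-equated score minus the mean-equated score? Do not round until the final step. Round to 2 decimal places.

2.34

Mean-equated: 35 + (51.1 − 50.4) = 35.70
Linear-equated: (11.7/13.8)(35 − 50.4) + 51.1 = 38.043
Difference = 38.043 − 35.70 = 2.34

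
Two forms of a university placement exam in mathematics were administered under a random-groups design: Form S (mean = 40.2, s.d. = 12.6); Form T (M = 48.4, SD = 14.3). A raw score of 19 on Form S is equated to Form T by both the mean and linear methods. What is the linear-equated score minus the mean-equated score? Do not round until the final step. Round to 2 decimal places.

Mean-equated: 19 + (48.4 − 40.2) = 27.20
Linear-equated: (14.3/12.6)(19 − 40.2) + 48.4 = 24.340
Difference = 24.340 − 27.20 = -2.86

-2.86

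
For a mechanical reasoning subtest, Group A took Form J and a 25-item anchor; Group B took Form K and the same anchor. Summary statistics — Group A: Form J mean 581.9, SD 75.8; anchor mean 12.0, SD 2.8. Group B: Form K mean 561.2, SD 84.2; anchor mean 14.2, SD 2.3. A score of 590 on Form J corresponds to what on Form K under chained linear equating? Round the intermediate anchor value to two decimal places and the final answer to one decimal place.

491.6

Form J → anchor (Group A): v = (2.8/75.8)(590 − 581.9) + 12.0 = 12.30
anchor → Form K (Group B): y = (84.2/2.3)(12.30 − 14.2) + 561.2 = 491.6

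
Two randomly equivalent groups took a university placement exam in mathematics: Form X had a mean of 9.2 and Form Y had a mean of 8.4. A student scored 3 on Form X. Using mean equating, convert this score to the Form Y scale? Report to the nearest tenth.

Mean equating: y = x + (M_Y − M_X) = 3 + (8.4 − 9.2) = 2.2

2.2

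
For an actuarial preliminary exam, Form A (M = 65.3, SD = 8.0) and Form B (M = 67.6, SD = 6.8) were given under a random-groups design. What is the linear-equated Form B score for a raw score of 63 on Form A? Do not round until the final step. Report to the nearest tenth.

Linear equating: y = (SD_Y/SD_X)(x − M_X) + M_Y
y = (6.8/8.0)(63 − 65.3) + 67.6
y = 0.850000 × -2.3 + 67.6 = -1.9550 + 67.6 = 65.6

65.6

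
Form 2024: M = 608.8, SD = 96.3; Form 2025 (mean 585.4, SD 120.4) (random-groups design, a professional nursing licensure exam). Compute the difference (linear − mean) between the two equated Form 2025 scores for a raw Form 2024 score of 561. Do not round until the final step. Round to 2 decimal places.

Mean-equated: 561 + (585.4 − 608.8) = 537.60
Linear-equated: (120.4/96.3)(561 − 608.8) + 585.4 = 525.638
Difference = 525.638 − 537.60 = -11.96

-11.96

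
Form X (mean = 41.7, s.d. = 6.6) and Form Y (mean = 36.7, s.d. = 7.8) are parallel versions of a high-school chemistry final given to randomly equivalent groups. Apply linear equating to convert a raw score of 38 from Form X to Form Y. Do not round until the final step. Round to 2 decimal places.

32.33

Linear equating: y = (SD_Y/SD_X)(x − M_X) + M_Y
y = (7.8/6.6)(38 − 41.7) + 36.7
y = 1.181818 × -3.7 + 36.7 = -4.3727 + 36.7 = 32.33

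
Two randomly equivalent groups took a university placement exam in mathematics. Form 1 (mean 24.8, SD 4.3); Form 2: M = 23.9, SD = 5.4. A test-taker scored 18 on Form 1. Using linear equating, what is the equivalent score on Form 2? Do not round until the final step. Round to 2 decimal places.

15.36

Linear equating: y = (SD_Y/SD_X)(x − M_X) + M_Y
y = (5.4/4.3)(18 − 24.8) + 23.9
y = 1.255814 × -6.8 + 23.9 = -8.5395 + 23.9 = 15.36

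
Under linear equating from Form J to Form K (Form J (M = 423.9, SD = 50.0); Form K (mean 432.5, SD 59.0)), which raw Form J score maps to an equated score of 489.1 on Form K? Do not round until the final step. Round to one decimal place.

Invert y = (SD_Y/SD_X)(x − M_X) + M_Y:
x = (SD_X/SD_Y)(y − M_Y) + M_X = (50.0/59.0)(489.1 − 432.5) + 423.9
x = 0.847458 × 56.600 + 423.9 = 471.9

471.9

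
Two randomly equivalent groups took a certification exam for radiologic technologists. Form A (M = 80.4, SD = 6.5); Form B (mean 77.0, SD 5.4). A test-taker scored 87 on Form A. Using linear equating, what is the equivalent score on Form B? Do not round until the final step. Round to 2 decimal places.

82.48

Linear equating: y = (SD_Y/SD_X)(x − M_X) + M_Y
y = (5.4/6.5)(87 − 80.4) + 77.0
y = 0.830769 × 6.6 + 77.0 = 5.4831 + 77.0 = 82.48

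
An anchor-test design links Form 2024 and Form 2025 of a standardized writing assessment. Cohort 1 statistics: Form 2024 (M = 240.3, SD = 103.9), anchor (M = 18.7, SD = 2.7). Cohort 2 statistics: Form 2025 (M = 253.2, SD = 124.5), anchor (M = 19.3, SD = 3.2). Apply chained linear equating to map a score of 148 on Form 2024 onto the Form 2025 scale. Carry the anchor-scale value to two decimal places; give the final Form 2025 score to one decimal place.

Form 2024 → anchor (Cohort 1): v = (2.7/103.9)(148 − 240.3) + 18.7 = 16.30
anchor → Form 2025 (Cohort 2): y = (124.5/3.2)(16.30 − 19.3) + 253.2 = 136.5

136.5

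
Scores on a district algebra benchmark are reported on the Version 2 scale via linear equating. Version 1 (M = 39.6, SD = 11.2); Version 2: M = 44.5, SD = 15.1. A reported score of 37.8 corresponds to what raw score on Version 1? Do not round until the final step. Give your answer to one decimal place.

34.6

Invert y = (SD_Y/SD_X)(x − M_X) + M_Y:
x = (SD_X/SD_Y)(y − M_Y) + M_X = (11.2/15.1)(37.8 − 44.5) + 39.6
x = 0.741722 × -6.700 + 39.6 = 34.6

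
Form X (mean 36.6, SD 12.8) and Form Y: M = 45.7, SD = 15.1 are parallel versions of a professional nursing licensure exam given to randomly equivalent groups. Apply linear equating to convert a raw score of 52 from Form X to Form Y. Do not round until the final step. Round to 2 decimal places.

63.87

Linear equating: y = (SD_Y/SD_X)(x − M_X) + M_Y
y = (15.1/12.8)(52 − 36.6) + 45.7
y = 1.179688 × 15.4 + 45.7 = 18.1672 + 45.7 = 63.87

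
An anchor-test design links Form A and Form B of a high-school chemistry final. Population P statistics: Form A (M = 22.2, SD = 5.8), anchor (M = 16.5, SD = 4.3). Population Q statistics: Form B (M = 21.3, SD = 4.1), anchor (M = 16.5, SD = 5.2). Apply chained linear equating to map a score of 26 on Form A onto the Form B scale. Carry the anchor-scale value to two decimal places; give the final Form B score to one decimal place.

Form A → anchor (Population P): v = (4.3/5.8)(26 − 22.2) + 16.5 = 19.32
anchor → Form B (Population Q): y = (4.1/5.2)(19.32 − 16.5) + 21.3 = 23.5

23.5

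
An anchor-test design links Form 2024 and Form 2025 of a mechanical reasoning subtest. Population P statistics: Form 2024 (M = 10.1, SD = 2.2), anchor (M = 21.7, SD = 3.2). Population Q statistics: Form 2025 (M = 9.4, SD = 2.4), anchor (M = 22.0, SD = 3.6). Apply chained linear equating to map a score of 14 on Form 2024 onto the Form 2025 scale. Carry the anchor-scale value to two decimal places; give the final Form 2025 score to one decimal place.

13.0

Form 2024 → anchor (Population P): v = (3.2/2.2)(14 − 10.1) + 21.7 = 27.37
anchor → Form 2025 (Population Q): y = (2.4/3.6)(27.37 − 22.0) + 9.4 = 13.0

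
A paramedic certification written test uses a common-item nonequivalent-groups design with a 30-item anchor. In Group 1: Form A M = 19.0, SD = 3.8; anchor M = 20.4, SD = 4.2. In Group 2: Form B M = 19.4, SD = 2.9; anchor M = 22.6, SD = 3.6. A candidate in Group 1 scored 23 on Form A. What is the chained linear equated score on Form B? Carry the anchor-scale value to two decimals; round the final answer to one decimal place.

Form A → anchor (Group 1): v = (4.2/3.8)(23 − 19.0) + 20.4 = 24.82
anchor → Form B (Group 2): y = (2.9/3.6)(24.82 − 22.6) + 19.4 = 21.2

21.2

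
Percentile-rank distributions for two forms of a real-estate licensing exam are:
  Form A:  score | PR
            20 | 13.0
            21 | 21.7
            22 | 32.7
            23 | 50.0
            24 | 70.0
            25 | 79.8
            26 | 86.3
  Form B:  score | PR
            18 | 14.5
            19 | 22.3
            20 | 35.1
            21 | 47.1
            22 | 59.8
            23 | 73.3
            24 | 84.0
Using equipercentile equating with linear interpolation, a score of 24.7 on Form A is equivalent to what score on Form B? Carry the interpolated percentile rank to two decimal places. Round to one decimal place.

23.3

PR of 24.7 on Form A: 70.0 + (24.7 − 24)/(25 − 24) × (79.8 − 70.0) = 76.86
On Form B, PR 76.86 falls between score 23 (PR 73.3) and 24 (PR 84.0).
Interpolate: 23 + (76.86 − 73.3)/(84.0 − 73.3) × (24 − 23) = 23.3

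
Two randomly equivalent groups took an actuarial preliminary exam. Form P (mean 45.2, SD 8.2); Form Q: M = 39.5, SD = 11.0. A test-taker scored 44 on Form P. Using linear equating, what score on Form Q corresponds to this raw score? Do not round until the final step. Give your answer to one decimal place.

Linear equating: y = (SD_Y/SD_X)(x − M_X) + M_Y
y = (11.0/8.2)(44 − 45.2) + 39.5
y = 1.341463 × -1.2 + 39.5 = -1.6098 + 39.5 = 37.9

37.9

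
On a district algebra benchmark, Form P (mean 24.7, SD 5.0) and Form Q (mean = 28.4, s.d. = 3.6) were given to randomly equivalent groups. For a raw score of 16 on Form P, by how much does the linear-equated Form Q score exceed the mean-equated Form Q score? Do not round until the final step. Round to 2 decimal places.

2.44

Mean-equated: 16 + (28.4 − 24.7) = 19.70
Linear-equated: (3.6/5.0)(16 − 24.7) + 28.4 = 22.136
Difference = 22.136 − 19.70 = 2.44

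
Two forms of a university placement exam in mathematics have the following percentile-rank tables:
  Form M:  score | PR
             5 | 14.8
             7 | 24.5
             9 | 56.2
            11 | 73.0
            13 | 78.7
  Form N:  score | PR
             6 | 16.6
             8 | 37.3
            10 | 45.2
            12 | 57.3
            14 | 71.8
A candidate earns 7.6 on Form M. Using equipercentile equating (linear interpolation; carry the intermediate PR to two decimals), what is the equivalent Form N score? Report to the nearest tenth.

PR of 7.6 on Form M: 24.5 + (7.6 − 7)/(9 − 7) × (56.2 − 24.5) = 34.01
On Form N, PR 34.01 falls between score 6 (PR 16.6) and 8 (PR 37.3).
Interpolate: 6 + (34.01 − 16.6)/(37.3 − 16.6) × (8 − 6) = 7.7

7.7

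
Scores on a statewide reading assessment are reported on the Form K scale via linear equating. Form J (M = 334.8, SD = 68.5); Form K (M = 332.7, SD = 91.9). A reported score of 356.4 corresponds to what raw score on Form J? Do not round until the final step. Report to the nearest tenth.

352.5

Invert y = (SD_Y/SD_X)(x − M_X) + M_Y:
x = (SD_X/SD_Y)(y − M_Y) + M_X = (68.5/91.9)(356.4 − 332.7) + 334.8
x = 0.745375 × 23.700 + 334.8 = 352.5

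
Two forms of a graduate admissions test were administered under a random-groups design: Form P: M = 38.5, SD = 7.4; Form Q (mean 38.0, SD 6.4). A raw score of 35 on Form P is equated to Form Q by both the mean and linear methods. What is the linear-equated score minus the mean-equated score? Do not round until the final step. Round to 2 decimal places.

0.47

Mean-equated: 35 + (38.0 − 38.5) = 34.50
Linear-equated: (6.4/7.4)(35 − 38.5) + 38.0 = 34.973
Difference = 34.973 − 34.50 = 0.47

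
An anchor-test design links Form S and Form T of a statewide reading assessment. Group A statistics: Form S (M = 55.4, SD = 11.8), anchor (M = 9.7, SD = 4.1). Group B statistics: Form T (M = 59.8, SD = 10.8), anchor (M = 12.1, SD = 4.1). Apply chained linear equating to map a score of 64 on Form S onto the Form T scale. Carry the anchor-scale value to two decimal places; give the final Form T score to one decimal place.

Form S → anchor (Group A): v = (4.1/11.8)(64 − 55.4) + 9.7 = 12.69
anchor → Form T (Group B): y = (10.8/4.1)(12.69 − 12.1) + 59.8 = 61.4

61.4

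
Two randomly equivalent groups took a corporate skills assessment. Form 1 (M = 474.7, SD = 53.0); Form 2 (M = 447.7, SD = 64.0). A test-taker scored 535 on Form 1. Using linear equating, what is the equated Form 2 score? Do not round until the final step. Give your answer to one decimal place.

520.5

Linear equating: y = (SD_Y/SD_X)(x − M_X) + M_Y
y = (64.0/53.0)(535 − 474.7) + 447.7
y = 1.207547 × 60.3 + 447.7 = 72.8151 + 447.7 = 520.5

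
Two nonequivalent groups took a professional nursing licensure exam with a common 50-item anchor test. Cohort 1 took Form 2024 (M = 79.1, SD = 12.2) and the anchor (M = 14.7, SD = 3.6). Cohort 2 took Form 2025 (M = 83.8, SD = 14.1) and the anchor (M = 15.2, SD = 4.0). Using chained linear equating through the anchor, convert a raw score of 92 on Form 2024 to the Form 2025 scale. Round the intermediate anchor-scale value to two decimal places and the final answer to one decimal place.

95.5

Form 2024 → anchor (Cohort 1): v = (3.6/12.2)(92 − 79.1) + 14.7 = 18.51
anchor → Form 2025 (Cohort 2): y = (14.1/4.0)(18.51 − 15.2) + 83.8 = 95.5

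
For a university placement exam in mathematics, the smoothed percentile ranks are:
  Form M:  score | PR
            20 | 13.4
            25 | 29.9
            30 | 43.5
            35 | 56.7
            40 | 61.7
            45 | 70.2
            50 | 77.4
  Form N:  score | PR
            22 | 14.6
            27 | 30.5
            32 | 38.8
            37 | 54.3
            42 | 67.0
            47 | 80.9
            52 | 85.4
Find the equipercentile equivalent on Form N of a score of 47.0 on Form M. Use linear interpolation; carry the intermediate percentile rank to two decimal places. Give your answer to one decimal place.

PR of 47.0 on Form M: 70.2 + (47.0 − 45)/(50 − 45) × (77.4 − 70.2) = 73.08
On Form N, PR 73.08 falls between score 42 (PR 67.0) and 47 (PR 80.9).
Interpolate: 42 + (73.08 − 67.0)/(80.9 − 67.0) × (47 − 42) = 44.2

44.2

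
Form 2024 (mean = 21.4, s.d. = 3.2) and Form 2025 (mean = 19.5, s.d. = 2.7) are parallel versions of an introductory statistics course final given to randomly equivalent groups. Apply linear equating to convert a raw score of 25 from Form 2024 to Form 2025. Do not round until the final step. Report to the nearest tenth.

22.5

Linear equating: y = (SD_Y/SD_X)(x − M_X) + M_Y
y = (2.7/3.2)(25 − 21.4) + 19.5
y = 0.843750 × 3.6 + 19.5 = 3.0375 + 19.5 = 22.5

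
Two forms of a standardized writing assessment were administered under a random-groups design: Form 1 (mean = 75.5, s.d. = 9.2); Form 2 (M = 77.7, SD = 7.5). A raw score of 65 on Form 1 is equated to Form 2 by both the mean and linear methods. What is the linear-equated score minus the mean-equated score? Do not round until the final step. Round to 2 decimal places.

1.94

Mean-equated: 65 + (77.7 − 75.5) = 67.20
Linear-equated: (7.5/9.2)(65 − 75.5) + 77.7 = 69.140
Difference = 69.140 − 67.20 = 1.94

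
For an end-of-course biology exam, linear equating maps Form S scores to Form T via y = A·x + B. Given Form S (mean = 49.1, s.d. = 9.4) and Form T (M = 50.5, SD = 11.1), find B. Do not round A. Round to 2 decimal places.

-7.48

A = SD_Y / SD_X = 11.1 / 9.4 = 1.180851
B = M_Y − A·M_X = 50.5 − 1.180851 × 49.1 = -7.48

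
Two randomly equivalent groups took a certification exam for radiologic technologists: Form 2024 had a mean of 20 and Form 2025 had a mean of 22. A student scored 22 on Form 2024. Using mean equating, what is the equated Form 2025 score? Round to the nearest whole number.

24

Mean equating: y = x + (M_Y − M_X) = 22 + (22 − 20) = 24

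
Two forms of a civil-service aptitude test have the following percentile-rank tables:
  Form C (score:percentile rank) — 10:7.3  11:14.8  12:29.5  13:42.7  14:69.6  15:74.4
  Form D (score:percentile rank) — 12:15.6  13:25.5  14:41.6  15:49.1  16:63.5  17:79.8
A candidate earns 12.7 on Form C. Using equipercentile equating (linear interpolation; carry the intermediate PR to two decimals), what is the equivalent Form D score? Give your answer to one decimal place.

13.8

PR of 12.7 on Form C: 29.5 + (12.7 − 12)/(13 − 12) × (42.7 − 29.5) = 38.74
On Form D, PR 38.74 falls between score 13 (PR 25.5) and 14 (PR 41.6).
Interpolate: 13 + (38.74 − 25.5)/(41.6 − 25.5) × (14 − 13) = 13.8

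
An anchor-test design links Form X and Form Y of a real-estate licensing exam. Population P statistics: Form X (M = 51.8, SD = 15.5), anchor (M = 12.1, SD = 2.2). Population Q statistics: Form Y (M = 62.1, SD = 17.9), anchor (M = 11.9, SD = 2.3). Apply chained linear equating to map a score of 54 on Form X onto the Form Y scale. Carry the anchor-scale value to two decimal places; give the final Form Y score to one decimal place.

Form X → anchor (Population P): v = (2.2/15.5)(54 − 51.8) + 12.1 = 12.41
anchor → Form Y (Population Q): y = (17.9/2.3)(12.41 − 11.9) + 62.1 = 66.1

66.1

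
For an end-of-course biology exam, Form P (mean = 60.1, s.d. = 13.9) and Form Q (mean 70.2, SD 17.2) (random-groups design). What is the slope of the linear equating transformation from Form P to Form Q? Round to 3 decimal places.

A = SD_Y / SD_X = 17.2 / 13.9 = 1.237

1.237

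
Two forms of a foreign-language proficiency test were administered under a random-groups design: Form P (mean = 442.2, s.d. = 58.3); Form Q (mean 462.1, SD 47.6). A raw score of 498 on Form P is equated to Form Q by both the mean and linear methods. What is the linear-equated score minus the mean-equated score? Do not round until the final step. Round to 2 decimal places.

-10.24

Mean-equated: 498 + (462.1 − 442.2) = 517.90
Linear-equated: (47.6/58.3)(498 − 442.2) + 462.1 = 507.659
Difference = 507.659 − 517.90 = -10.24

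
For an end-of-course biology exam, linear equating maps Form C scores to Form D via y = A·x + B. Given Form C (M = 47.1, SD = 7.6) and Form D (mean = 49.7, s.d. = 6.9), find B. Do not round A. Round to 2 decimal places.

A = SD_Y / SD_X = 6.9 / 7.6 = 0.907895
B = M_Y − A·M_X = 49.7 − 0.907895 × 47.1 = 6.94

6.94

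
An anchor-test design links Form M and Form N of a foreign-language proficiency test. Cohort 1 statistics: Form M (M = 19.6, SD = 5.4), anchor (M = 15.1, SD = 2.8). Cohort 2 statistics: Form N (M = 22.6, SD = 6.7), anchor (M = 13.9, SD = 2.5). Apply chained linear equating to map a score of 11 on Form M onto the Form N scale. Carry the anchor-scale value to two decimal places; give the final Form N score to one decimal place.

Form M → anchor (Cohort 1): v = (2.8/5.4)(11 − 19.6) + 15.1 = 10.64
anchor → Form N (Cohort 2): y = (6.7/2.5)(10.64 − 13.9) + 22.6 = 13.9

13.9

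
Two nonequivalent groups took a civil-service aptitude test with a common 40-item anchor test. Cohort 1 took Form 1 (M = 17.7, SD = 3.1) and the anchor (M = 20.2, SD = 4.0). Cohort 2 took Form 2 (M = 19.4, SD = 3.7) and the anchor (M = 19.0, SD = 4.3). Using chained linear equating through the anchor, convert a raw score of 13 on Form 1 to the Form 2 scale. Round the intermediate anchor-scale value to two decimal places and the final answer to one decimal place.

Form 1 → anchor (Cohort 1): v = (4.0/3.1)(13 − 17.7) + 20.2 = 14.14
anchor → Form 2 (Cohort 2): y = (3.7/4.3)(14.14 − 19.0) + 19.4 = 15.2

15.2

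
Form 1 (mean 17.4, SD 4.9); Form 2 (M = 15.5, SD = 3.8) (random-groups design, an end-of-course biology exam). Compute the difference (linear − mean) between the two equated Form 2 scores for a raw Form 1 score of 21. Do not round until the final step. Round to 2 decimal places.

-0.81

Mean-equated: 21 + (15.5 − 17.4) = 19.10
Linear-equated: (3.8/4.9)(21 − 17.4) + 15.5 = 18.292
Difference = 18.292 − 19.10 = -0.81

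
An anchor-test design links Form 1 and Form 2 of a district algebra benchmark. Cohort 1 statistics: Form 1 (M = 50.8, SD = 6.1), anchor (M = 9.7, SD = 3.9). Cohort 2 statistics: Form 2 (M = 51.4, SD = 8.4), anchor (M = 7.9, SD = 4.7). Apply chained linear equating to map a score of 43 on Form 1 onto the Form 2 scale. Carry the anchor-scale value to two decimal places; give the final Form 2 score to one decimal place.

Form 1 → anchor (Cohort 1): v = (3.9/6.1)(43 − 50.8) + 9.7 = 4.71
anchor → Form 2 (Cohort 2): y = (8.4/4.7)(4.71 − 7.9) + 51.4 = 45.7

45.7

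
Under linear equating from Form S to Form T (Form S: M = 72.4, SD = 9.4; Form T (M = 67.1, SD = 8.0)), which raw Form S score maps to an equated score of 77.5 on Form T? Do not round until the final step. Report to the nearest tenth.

84.6

Invert y = (SD_Y/SD_X)(x − M_X) + M_Y:
x = (SD_X/SD_Y)(y − M_Y) + M_X = (9.4/8.0)(77.5 − 67.1) + 72.4
x = 1.175000 × 10.400 + 72.4 = 84.6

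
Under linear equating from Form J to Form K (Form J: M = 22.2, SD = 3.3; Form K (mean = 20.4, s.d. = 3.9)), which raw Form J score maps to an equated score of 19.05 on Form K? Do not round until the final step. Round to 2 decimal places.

Invert y = (SD_Y/SD_X)(x − M_X) + M_Y:
x = (SD_X/SD_Y)(y − M_Y) + M_X = (3.3/3.9)(19.05 − 20.4) + 22.2
x = 0.846154 × -1.350 + 22.2 = 21.06

21.06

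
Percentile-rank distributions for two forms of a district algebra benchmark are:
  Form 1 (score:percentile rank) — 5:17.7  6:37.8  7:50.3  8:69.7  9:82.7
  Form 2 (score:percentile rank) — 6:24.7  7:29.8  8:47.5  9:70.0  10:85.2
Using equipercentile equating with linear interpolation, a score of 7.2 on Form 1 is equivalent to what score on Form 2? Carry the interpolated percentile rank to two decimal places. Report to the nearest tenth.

8.3

PR of 7.2 on Form 1: 50.3 + (7.2 − 7)/(8 − 7) × (69.7 − 50.3) = 54.18
On Form 2, PR 54.18 falls between score 8 (PR 47.5) and 9 (PR 70.0).
Interpolate: 8 + (54.18 − 47.5)/(70.0 − 47.5) × (9 − 8) = 8.3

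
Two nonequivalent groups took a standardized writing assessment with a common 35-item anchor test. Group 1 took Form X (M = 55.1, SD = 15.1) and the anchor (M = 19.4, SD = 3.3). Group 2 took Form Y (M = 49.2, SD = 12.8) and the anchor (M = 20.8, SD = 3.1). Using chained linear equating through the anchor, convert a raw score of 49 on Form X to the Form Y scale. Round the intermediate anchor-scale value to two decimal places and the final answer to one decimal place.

37.9

Form X → anchor (Group 1): v = (3.3/15.1)(49 − 55.1) + 19.4 = 18.07
anchor → Form Y (Group 2): y = (12.8/3.1)(18.07 − 20.8) + 49.2 = 37.9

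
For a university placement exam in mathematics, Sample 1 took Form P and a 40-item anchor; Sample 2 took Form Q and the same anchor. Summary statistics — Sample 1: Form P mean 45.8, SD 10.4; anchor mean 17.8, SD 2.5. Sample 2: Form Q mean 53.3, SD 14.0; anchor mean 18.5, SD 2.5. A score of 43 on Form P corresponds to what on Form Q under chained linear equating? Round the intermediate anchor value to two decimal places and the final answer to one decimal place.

Form P → anchor (Sample 1): v = (2.5/10.4)(43 − 45.8) + 17.8 = 17.13
anchor → Form Q (Sample 2): y = (14.0/2.5)(17.13 − 18.5) + 53.3 = 45.6

45.6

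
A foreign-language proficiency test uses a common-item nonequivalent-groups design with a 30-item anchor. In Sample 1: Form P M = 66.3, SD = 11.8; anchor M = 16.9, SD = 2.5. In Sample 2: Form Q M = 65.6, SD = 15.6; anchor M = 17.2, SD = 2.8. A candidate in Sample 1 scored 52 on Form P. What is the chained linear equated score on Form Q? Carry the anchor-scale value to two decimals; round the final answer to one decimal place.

Form P → anchor (Sample 1): v = (2.5/11.8)(52 − 66.3) + 16.9 = 13.87
anchor → Form Q (Sample 2): y = (15.6/2.8)(13.87 − 17.2) + 65.6 = 47.0

47.0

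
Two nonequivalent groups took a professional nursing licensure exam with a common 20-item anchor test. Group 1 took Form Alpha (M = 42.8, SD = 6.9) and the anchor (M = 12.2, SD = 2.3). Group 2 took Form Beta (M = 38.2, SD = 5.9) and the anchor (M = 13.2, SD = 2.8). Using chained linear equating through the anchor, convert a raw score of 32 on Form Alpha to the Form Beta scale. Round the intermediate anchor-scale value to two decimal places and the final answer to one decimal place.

Form Alpha → anchor (Group 1): v = (2.3/6.9)(32 − 42.8) + 12.2 = 8.60
anchor → Form Beta (Group 2): y = (5.9/2.8)(8.60 − 13.2) + 38.2 = 28.5

28.5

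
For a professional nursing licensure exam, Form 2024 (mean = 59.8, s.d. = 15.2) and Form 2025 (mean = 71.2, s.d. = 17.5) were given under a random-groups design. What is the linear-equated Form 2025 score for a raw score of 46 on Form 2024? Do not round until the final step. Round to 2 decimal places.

55.31

Linear equating: y = (SD_Y/SD_X)(x − M_X) + M_Y
y = (17.5/15.2)(46 − 59.8) + 71.2
y = 1.151316 × -13.8 + 71.2 = -15.8882 + 71.2 = 55.31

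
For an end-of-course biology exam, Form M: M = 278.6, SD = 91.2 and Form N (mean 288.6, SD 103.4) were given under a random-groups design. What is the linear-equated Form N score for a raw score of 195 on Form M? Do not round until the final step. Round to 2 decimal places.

Linear equating: y = (SD_Y/SD_X)(x − M_X) + M_Y
y = (103.4/91.2)(195 − 278.6) + 288.6
y = 1.133772 × -83.6 + 288.6 = -94.7833 + 288.6 = 193.82

193.82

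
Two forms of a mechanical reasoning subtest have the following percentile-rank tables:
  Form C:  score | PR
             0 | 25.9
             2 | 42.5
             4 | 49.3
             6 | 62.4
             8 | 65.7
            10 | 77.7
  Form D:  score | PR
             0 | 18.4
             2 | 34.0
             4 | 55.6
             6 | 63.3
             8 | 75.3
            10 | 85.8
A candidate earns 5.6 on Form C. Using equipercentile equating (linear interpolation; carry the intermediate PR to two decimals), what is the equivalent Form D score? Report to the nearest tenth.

PR of 5.6 on Form C: 49.3 + (5.6 − 4)/(6 − 4) × (62.4 − 49.3) = 59.78
On Form D, PR 59.78 falls between score 4 (PR 55.6) and 6 (PR 63.3).
Interpolate: 4 + (59.78 − 55.6)/(63.3 − 55.6) × (6 − 4) = 5.1

5.1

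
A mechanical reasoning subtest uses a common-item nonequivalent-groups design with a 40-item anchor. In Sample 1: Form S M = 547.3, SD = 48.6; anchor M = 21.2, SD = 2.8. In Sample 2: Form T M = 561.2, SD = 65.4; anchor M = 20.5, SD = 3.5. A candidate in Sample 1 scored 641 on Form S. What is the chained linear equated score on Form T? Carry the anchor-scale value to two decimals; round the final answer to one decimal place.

675.2

Form S → anchor (Sample 1): v = (2.8/48.6)(641 − 547.3) + 21.2 = 26.60
anchor → Form T (Sample 2): y = (65.4/3.5)(26.60 − 20.5) + 561.2 = 675.2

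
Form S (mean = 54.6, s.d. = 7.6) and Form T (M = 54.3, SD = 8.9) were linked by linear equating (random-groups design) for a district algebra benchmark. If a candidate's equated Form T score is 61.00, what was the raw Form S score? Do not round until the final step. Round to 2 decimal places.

60.32

Invert y = (SD_Y/SD_X)(x − M_X) + M_Y:
x = (SD_X/SD_Y)(y − M_Y) + M_X = (7.6/8.9)(61.00 − 54.3) + 54.6
x = 0.853933 × 6.700 + 54.6 = 60.32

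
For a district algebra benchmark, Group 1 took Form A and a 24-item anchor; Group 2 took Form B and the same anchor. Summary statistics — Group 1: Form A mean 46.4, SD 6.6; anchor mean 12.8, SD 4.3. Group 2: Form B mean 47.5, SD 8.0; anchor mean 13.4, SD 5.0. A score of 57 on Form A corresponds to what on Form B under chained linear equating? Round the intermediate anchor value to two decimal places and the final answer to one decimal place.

57.6

Form A → anchor (Group 1): v = (4.3/6.6)(57 − 46.4) + 12.8 = 19.71
anchor → Form B (Group 2): y = (8.0/5.0)(19.71 − 13.4) + 47.5 = 57.6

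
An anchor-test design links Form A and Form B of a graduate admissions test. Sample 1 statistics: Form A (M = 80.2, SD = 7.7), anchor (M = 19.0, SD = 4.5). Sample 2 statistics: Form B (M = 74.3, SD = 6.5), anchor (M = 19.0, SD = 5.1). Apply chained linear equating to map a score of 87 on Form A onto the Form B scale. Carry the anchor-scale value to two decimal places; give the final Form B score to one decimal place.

79.4

Form A → anchor (Sample 1): v = (4.5/7.7)(87 − 80.2) + 19.0 = 22.97
anchor → Form B (Sample 2): y = (6.5/5.1)(22.97 − 19.0) + 74.3 = 79.4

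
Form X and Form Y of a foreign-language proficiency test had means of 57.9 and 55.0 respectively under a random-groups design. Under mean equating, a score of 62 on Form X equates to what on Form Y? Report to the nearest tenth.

Mean equating: y = x + (M_Y − M_X) = 62 + (55.0 − 57.9) = 59.1

59.1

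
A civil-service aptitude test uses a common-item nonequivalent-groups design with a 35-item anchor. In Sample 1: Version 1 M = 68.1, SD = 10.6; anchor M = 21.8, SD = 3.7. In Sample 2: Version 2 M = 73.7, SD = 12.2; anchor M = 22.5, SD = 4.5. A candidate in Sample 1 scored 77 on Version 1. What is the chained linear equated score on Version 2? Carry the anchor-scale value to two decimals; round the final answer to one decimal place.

80.2

Version 1 → anchor (Sample 1): v = (3.7/10.6)(77 − 68.1) + 21.8 = 24.91
anchor → Version 2 (Sample 2): y = (12.2/4.5)(24.91 − 22.5) + 73.7 = 80.2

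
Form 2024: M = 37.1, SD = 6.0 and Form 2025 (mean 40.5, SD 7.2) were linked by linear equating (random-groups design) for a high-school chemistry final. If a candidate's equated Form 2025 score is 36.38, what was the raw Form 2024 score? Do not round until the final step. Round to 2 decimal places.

33.67

Invert y = (SD_Y/SD_X)(x − M_X) + M_Y:
x = (SD_X/SD_Y)(y − M_Y) + M_X = (6.0/7.2)(36.38 − 40.5) + 37.1
x = 0.833333 × -4.120 + 37.1 = 33.67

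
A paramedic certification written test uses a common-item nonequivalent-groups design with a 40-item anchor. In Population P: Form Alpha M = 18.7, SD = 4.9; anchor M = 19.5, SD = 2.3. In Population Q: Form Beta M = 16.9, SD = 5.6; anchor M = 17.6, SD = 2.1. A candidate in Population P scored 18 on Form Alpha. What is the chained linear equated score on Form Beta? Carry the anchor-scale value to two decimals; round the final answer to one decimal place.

Form Alpha → anchor (Population P): v = (2.3/4.9)(18 − 18.7) + 19.5 = 19.17
anchor → Form Beta (Population Q): y = (5.6/2.1)(19.17 − 17.6) + 16.9 = 21.1

21.1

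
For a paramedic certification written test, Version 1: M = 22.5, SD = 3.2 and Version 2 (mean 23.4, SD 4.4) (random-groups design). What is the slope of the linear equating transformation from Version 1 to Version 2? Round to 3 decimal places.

A = SD_Y / SD_X = 4.4 / 3.2 = 1.375

1.375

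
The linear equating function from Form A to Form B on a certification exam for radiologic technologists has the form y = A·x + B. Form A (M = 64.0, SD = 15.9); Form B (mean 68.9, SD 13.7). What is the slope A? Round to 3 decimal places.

A = SD_Y / SD_X = 13.7 / 15.9 = 0.862

0.862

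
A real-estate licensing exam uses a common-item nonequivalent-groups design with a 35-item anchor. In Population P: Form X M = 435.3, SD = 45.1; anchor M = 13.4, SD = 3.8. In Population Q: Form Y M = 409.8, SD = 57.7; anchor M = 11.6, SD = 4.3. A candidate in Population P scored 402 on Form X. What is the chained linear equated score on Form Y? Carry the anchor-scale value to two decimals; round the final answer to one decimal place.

Form X → anchor (Population P): v = (3.8/45.1)(402 − 435.3) + 13.4 = 10.59
anchor → Form Y (Population Q): y = (57.7/4.3)(10.59 − 11.6) + 409.8 = 396.2

396.2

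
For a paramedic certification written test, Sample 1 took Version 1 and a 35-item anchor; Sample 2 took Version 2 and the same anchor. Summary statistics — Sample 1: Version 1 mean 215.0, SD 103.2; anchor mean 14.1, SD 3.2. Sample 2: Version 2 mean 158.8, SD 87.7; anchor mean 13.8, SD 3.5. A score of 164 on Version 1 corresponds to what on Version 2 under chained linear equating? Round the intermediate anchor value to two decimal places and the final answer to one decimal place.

126.7

Version 1 → anchor (Sample 1): v = (3.2/103.2)(164 − 215.0) + 14.1 = 12.52
anchor → Version 2 (Sample 2): y = (87.7/3.5)(12.52 − 13.8) + 158.8 = 126.7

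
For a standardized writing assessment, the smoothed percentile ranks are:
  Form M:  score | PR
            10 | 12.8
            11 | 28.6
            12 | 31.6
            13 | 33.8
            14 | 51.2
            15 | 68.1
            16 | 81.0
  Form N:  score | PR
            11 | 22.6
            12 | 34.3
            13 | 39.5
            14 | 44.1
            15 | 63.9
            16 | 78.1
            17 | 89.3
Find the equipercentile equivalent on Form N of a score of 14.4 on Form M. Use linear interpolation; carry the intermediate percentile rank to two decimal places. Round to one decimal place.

PR of 14.4 on Form M: 51.2 + (14.4 − 14)/(15 − 14) × (68.1 − 51.2) = 57.96
On Form N, PR 57.96 falls between score 14 (PR 44.1) and 15 (PR 63.9).
Interpolate: 14 + (57.96 − 44.1)/(63.9 − 44.1) × (15 − 14) = 14.7

14.7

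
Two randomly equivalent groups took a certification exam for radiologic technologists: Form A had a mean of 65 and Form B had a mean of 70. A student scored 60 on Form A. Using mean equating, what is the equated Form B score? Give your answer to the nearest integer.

65

Mean equating: y = x + (M_Y − M_X) = 60 + (70 − 65) = 65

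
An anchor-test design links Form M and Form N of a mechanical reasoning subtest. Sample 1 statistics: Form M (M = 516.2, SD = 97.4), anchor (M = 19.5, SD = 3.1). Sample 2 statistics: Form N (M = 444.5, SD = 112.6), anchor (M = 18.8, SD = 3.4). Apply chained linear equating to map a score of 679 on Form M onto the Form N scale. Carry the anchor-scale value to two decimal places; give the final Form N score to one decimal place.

639.2

Form M → anchor (Sample 1): v = (3.1/97.4)(679 − 516.2) + 19.5 = 24.68
anchor → Form N (Sample 2): y = (112.6/3.4)(24.68 − 18.8) + 444.5 = 639.2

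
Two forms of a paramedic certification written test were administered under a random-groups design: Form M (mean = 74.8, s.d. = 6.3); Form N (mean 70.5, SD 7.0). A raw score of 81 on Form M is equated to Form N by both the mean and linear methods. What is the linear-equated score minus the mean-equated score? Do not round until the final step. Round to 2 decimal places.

0.69

Mean-equated: 81 + (70.5 − 74.8) = 76.70
Linear-equated: (7.0/6.3)(81 − 74.8) + 70.5 = 77.389
Difference = 77.389 − 76.70 = 0.69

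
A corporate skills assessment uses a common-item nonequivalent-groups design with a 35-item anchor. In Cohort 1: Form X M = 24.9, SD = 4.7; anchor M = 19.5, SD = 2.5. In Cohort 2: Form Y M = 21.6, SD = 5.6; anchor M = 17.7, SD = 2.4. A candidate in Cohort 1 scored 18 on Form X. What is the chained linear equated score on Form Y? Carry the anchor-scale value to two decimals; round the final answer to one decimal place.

17.2

Form X → anchor (Cohort 1): v = (2.5/4.7)(18 − 24.9) + 19.5 = 15.83
anchor → Form Y (Cohort 2): y = (5.6/2.4)(15.83 − 17.7) + 21.6 = 17.2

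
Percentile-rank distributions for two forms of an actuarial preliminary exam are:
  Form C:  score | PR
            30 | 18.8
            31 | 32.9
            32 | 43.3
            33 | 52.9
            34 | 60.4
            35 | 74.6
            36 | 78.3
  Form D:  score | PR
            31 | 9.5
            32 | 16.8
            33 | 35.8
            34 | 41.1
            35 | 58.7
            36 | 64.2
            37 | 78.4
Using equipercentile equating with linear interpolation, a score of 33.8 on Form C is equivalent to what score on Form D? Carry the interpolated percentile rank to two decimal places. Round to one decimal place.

PR of 33.8 on Form C: 52.9 + (33.8 − 33)/(34 − 33) × (60.4 − 52.9) = 58.90
On Form D, PR 58.90 falls between score 35 (PR 58.7) and 36 (PR 64.2).
Interpolate: 35 + (58.90 − 58.7)/(64.2 − 58.7) × (36 − 35) = 35.0

35.0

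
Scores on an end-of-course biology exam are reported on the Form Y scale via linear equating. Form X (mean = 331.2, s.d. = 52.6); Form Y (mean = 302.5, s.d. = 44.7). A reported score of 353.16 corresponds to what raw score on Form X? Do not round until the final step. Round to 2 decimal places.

390.81

Invert y = (SD_Y/SD_X)(x − M_X) + M_Y:
x = (SD_X/SD_Y)(y − M_Y) + M_X = (52.6/44.7)(353.16 − 302.5) + 331.2
x = 1.176734 × 50.660 + 331.2 = 390.81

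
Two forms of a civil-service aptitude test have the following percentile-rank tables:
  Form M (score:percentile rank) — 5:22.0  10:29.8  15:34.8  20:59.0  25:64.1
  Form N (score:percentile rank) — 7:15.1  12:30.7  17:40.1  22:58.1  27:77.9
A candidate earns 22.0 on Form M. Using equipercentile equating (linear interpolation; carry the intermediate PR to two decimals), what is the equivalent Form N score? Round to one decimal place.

PR of 22.0 on Form M: 59.0 + (22.0 − 20)/(25 − 20) × (64.1 − 59.0) = 61.04
On Form N, PR 61.04 falls between score 22 (PR 58.1) and 27 (PR 77.9).
Interpolate: 22 + (61.04 − 58.1)/(77.9 − 58.1) × (27 − 22) = 22.7

22.7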